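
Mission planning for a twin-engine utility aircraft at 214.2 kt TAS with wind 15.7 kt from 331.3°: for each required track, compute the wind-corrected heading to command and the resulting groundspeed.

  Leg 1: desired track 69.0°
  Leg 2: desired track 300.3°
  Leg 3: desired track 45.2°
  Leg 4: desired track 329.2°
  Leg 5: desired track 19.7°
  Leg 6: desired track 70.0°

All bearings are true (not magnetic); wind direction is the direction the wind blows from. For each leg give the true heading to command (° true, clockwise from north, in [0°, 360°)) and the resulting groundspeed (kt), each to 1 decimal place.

Leg 1: desired track 69.0°; wind correction -4.2° → command heading 64.8°, groundspeed 215.7 kt
Leg 2: desired track 300.3°; wind correction +2.2° → command heading 302.5°, groundspeed 200.6 kt
Leg 3: desired track 45.2°; wind correction -4.0° → command heading 41.2°, groundspeed 209.3 kt
Leg 4: desired track 329.2°; wind correction +0.2° → command heading 329.4°, groundspeed 198.5 kt
Leg 5: desired track 19.7°; wind correction -3.1° → command heading 16.6°, groundspeed 203.5 kt
Leg 6: desired track 70.0°; wind correction -4.2° → command heading 65.8°, groundspeed 216.0 kt

Leg 1: heading=64.8°, groundspeed=215.7 kt
Leg 2: heading=302.5°, groundspeed=200.6 kt
Leg 3: heading=41.2°, groundspeed=209.3 kt
Leg 4: heading=329.4°, groundspeed=198.5 kt
Leg 5: heading=16.6°, groundspeed=203.5 kt
Leg 6: heading=65.8°, groundspeed=216.0 kt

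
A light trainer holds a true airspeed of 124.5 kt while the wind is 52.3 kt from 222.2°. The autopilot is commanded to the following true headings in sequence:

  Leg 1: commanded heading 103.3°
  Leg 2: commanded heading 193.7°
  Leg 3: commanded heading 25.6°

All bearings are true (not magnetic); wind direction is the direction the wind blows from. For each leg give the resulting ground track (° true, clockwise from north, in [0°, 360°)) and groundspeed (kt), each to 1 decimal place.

Leg 1: track=86.3°, groundspeed=156.6 kt
Leg 2: track=176.1°, groundspeed=82.4 kt
Leg 3: track=30.5°, groundspeed=175.3 kt

Leg 1: heading 103.3°; drift -17.0° → track 86.3°, groundspeed 156.6 kt
Leg 2: heading 193.7°; drift -17.6° → track 176.1°, groundspeed 82.4 kt
Leg 3: heading 25.6°; drift +4.9° → track 30.5°, groundspeed 175.3 kt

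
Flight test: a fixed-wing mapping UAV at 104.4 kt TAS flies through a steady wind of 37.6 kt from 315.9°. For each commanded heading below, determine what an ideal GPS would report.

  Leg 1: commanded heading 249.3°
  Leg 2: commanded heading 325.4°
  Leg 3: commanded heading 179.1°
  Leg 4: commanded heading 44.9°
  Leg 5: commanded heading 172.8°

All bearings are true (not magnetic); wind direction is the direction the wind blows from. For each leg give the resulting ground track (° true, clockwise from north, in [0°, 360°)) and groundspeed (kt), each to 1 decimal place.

Leg 1: track=228.2°, groundspeed=95.9 kt
Leg 2: track=330.7°, groundspeed=67.6 kt
Leg 3: track=168.1°, groundspeed=134.3 kt
Leg 4: track=64.8°, groundspeed=110.3 kt
Leg 5: track=163.3°, groundspeed=136.4 kt

Leg 1: heading 249.3°; drift -21.1° → track 228.2°, groundspeed 95.9 kt
Leg 2: heading 325.4°; drift +5.3° → track 330.7°, groundspeed 67.6 kt
Leg 3: heading 179.1°; drift -11.0° → track 168.1°, groundspeed 134.3 kt
Leg 4: heading 44.9°; drift +19.9° → track 64.8°, groundspeed 110.3 kt
Leg 5: heading 172.8°; drift -9.5° → track 163.3°, groundspeed 136.4 kt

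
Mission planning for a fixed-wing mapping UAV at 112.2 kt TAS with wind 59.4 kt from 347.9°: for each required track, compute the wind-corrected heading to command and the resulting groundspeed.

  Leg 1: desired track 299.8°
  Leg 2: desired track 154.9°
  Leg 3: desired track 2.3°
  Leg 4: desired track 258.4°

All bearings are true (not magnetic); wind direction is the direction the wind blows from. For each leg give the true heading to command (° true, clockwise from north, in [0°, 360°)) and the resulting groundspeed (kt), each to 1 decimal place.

Leg 1: desired track 299.8°; wind correction +23.2° → command heading 323.0°, groundspeed 63.5 kt
Leg 2: desired track 154.9°; wind correction -6.8° → command heading 148.1°, groundspeed 169.3 kt
Leg 3: desired track 2.3°; wind correction -7.6° → command heading 354.7°, groundspeed 53.7 kt
Leg 4: desired track 258.4°; wind correction +32.0° → command heading 290.4°, groundspeed 94.7 kt

Leg 1: heading=323.0°, groundspeed=63.5 kt
Leg 2: heading=148.1°, groundspeed=169.3 kt
Leg 3: heading=354.7°, groundspeed=53.7 kt
Leg 4: heading=290.4°, groundspeed=94.7 kt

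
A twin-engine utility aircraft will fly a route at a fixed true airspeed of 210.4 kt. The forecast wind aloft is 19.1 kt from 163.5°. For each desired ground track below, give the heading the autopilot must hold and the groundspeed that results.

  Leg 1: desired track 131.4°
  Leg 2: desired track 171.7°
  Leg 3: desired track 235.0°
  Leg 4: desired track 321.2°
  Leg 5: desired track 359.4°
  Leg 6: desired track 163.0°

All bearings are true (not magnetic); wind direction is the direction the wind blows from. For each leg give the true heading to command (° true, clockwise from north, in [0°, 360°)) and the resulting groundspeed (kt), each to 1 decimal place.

Leg 1: heading=134.2°, groundspeed=194.0 kt
Leg 2: heading=171.0°, groundspeed=191.5 kt
Leg 3: heading=230.1°, groundspeed=203.6 kt
Leg 4: heading=319.2°, groundspeed=227.9 kt
Leg 5: heading=0.8°, groundspeed=228.7 kt
Leg 6: heading=163.0°, groundspeed=191.3 kt

Leg 1: desired track 131.4°; wind correction +2.8° → command heading 134.2°, groundspeed 194.0 kt
Leg 2: desired track 171.7°; wind correction -0.7° → command heading 171.0°, groundspeed 191.5 kt
Leg 3: desired track 235.0°; wind correction -4.9° → command heading 230.1°, groundspeed 203.6 kt
Leg 4: desired track 321.2°; wind correction -2.0° → command heading 319.2°, groundspeed 227.9 kt
Leg 5: desired track 359.4°; wind correction +1.4° → command heading 0.8°, groundspeed 228.7 kt
Leg 6: desired track 163.0°; wind correction +0.0° → command heading 163.0°, groundspeed 191.3 kt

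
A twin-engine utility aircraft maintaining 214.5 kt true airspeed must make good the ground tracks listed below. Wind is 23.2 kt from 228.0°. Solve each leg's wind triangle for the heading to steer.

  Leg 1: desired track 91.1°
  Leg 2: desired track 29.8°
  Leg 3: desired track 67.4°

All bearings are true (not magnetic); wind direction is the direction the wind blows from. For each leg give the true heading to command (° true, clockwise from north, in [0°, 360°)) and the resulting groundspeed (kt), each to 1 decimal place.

Leg 1: heading=95.3°, groundspeed=230.9 kt
Leg 2: heading=27.9°, groundspeed=236.4 kt
Leg 3: heading=69.5°, groundspeed=236.2 kt

Leg 1: desired track 91.1°; wind correction +4.2° → command heading 95.3°, groundspeed 230.9 kt
Leg 2: desired track 29.8°; wind correction -1.9° → command heading 27.9°, groundspeed 236.4 kt
Leg 3: desired track 67.4°; wind correction +2.1° → command heading 69.5°, groundspeed 236.2 kt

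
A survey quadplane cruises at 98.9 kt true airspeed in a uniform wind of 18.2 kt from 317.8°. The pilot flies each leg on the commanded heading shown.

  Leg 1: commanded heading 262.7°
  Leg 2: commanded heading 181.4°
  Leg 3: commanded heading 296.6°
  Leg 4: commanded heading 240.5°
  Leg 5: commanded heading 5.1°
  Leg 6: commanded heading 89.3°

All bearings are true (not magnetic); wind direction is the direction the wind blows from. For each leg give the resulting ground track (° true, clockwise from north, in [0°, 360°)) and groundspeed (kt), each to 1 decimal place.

Leg 1: heading 262.7°; drift -9.6° → track 253.1°, groundspeed 89.7 kt
Leg 2: heading 181.4°; drift -6.4° → track 175.0°, groundspeed 112.8 kt
Leg 3: heading 296.6°; drift -4.6° → track 292.0°, groundspeed 82.2 kt
Leg 4: heading 240.5°; drift -10.6° → track 229.9°, groundspeed 96.5 kt
Leg 5: heading 5.1°; drift +8.8° → track 13.9°, groundspeed 87.6 kt
Leg 6: heading 89.3°; drift +7.0° → track 96.3°, groundspeed 111.8 kt

Leg 1: track=253.1°, groundspeed=89.7 kt
Leg 2: track=175.0°, groundspeed=112.8 kt
Leg 3: track=292.0°, groundspeed=82.2 kt
Leg 4: track=229.9°, groundspeed=96.5 kt
Leg 5: track=13.9°, groundspeed=87.6 kt
Leg 6: track=96.3°, groundspeed=111.8 kt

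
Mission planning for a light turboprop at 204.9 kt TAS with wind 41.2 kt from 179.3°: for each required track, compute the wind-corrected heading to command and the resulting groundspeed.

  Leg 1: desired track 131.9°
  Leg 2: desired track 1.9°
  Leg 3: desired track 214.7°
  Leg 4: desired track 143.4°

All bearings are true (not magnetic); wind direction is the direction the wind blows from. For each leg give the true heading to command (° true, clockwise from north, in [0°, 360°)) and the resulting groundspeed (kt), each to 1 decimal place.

Leg 1: desired track 131.9°; wind correction +8.5° → command heading 140.4°, groundspeed 174.8 kt
Leg 2: desired track 1.9°; wind correction +0.5° → command heading 2.4°, groundspeed 246.0 kt
Leg 3: desired track 214.7°; wind correction -6.7° → command heading 208.0°, groundspeed 169.9 kt
Leg 4: desired track 143.4°; wind correction +6.8° → command heading 150.2°, groundspeed 170.1 kt

Leg 1: heading=140.4°, groundspeed=174.8 kt
Leg 2: heading=2.4°, groundspeed=246.0 kt
Leg 3: heading=208.0°, groundspeed=169.9 kt
Leg 4: heading=150.2°, groundspeed=170.1 kt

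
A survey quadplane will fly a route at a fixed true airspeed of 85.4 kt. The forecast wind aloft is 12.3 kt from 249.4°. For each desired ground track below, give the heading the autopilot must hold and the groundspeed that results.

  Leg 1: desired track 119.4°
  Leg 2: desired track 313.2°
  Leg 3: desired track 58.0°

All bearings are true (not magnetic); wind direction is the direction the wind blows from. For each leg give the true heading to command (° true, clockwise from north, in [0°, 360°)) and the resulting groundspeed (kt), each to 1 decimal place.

Leg 1: desired track 119.4°; wind correction +6.3° → command heading 125.7°, groundspeed 92.8 kt
Leg 2: desired track 313.2°; wind correction -7.4° → command heading 305.8°, groundspeed 79.3 kt
Leg 3: desired track 58.0°; wind correction -1.6° → command heading 56.4°, groundspeed 97.4 kt

Leg 1: heading=125.7°, groundspeed=92.8 kt
Leg 2: heading=305.8°, groundspeed=79.3 kt
Leg 3: heading=56.4°, groundspeed=97.4 kt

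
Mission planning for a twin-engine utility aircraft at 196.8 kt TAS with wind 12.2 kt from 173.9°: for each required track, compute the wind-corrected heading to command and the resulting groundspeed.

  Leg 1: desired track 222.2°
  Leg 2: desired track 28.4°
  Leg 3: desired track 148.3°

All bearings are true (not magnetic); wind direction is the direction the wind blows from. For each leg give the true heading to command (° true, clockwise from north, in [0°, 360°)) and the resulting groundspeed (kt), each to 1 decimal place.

Leg 1: desired track 222.2°; wind correction -2.7° → command heading 219.5°, groundspeed 188.5 kt
Leg 2: desired track 28.4°; wind correction +2.0° → command heading 30.4°, groundspeed 206.7 kt
Leg 3: desired track 148.3°; wind correction +1.5° → command heading 149.8°, groundspeed 185.7 kt

Leg 1: heading=219.5°, groundspeed=188.5 kt
Leg 2: heading=30.4°, groundspeed=206.7 kt
Leg 3: heading=149.8°, groundspeed=185.7 kt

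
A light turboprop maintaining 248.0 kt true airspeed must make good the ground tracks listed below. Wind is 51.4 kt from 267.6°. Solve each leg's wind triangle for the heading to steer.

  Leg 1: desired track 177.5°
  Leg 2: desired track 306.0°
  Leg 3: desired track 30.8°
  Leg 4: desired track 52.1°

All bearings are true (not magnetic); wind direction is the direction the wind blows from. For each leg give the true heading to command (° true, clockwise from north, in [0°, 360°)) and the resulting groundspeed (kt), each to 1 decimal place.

Leg 1: heading=189.5°, groundspeed=242.7 kt
Leg 2: heading=298.6°, groundspeed=205.7 kt
Leg 3: heading=20.8°, groundspeed=272.4 kt
Leg 4: heading=45.2°, groundspeed=288.0 kt

Leg 1: desired track 177.5°; wind correction +12.0° → command heading 189.5°, groundspeed 242.7 kt
Leg 2: desired track 306.0°; wind correction -7.4° → command heading 298.6°, groundspeed 205.7 kt
Leg 3: desired track 30.8°; wind correction -10.0° → command heading 20.8°, groundspeed 272.4 kt
Leg 4: desired track 52.1°; wind correction -6.9° → command heading 45.2°, groundspeed 288.0 kt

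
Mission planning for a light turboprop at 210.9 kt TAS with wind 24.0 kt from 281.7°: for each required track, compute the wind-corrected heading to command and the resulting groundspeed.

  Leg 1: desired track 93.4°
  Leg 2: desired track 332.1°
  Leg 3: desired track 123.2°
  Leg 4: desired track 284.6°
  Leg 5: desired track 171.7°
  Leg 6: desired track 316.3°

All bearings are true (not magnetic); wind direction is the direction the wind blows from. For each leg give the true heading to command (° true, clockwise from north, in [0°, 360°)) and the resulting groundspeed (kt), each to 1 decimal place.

Leg 1: desired track 93.4°; wind correction -0.9° → command heading 92.5°, groundspeed 234.6 kt
Leg 2: desired track 332.1°; wind correction -5.0° → command heading 327.1°, groundspeed 194.8 kt
Leg 3: desired track 123.2°; wind correction +2.4° → command heading 125.6°, groundspeed 233.0 kt
Leg 4: desired track 284.6°; wind correction -0.3° → command heading 284.3°, groundspeed 186.9 kt
Leg 5: desired track 171.7°; wind correction +6.1° → command heading 177.8°, groundspeed 217.9 kt
Leg 6: desired track 316.3°; wind correction -3.7° → command heading 312.6°, groundspeed 190.7 kt

Leg 1: heading=92.5°, groundspeed=234.6 kt
Leg 2: heading=327.1°, groundspeed=194.8 kt
Leg 3: heading=125.6°, groundspeed=233.0 kt
Leg 4: heading=284.3°, groundspeed=186.9 kt
Leg 5: heading=177.8°, groundspeed=217.9 kt
Leg 6: heading=312.6°, groundspeed=190.7 kt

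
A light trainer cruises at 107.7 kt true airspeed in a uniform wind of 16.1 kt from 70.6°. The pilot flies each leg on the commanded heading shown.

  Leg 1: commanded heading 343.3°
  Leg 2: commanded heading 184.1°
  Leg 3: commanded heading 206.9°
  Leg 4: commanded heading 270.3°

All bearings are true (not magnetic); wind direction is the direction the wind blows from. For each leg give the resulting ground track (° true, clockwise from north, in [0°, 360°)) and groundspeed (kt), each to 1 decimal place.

Leg 1: heading 343.3°; drift -8.6° → track 334.7°, groundspeed 108.1 kt
Leg 2: heading 184.1°; drift +7.4° → track 191.5°, groundspeed 115.1 kt
Leg 3: heading 206.9°; drift +5.3° → track 212.2°, groundspeed 119.9 kt
Leg 4: heading 270.3°; drift -2.5° → track 267.8°, groundspeed 123.0 kt

Leg 1: track=334.7°, groundspeed=108.1 kt
Leg 2: track=191.5°, groundspeed=115.1 kt
Leg 3: track=212.2°, groundspeed=119.9 kt
Leg 4: track=267.8°, groundspeed=123.0 kt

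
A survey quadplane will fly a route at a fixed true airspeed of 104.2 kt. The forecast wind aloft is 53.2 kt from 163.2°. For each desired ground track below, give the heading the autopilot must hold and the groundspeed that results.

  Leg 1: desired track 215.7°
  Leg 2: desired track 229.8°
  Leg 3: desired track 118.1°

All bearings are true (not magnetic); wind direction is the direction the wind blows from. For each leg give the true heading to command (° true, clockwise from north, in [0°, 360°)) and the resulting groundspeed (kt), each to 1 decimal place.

Leg 1: desired track 215.7°; wind correction -23.9° → command heading 191.8°, groundspeed 62.9 kt
Leg 2: desired track 229.8°; wind correction -27.9° → command heading 201.9°, groundspeed 70.9 kt
Leg 3: desired track 118.1°; wind correction +21.2° → command heading 139.3°, groundspeed 59.6 kt

Leg 1: heading=191.8°, groundspeed=62.9 kt
Leg 2: heading=201.9°, groundspeed=70.9 kt
Leg 3: heading=139.3°, groundspeed=59.6 kt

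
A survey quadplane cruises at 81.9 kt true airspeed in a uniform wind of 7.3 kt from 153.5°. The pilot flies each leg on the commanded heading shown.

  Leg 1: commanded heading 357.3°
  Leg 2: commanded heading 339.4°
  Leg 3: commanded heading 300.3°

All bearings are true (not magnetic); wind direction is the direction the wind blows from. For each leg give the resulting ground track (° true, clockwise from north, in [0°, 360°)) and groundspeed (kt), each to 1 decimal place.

Leg 1: heading 357.3°; drift -1.9° → track 355.4°, groundspeed 88.6 kt
Leg 2: heading 339.4°; drift -0.5° → track 338.9°, groundspeed 89.2 kt
Leg 3: heading 300.3°; drift +2.6° → track 302.9°, groundspeed 88.1 kt

Leg 1: track=355.4°, groundspeed=88.6 kt
Leg 2: track=338.9°, groundspeed=89.2 kt
Leg 3: track=302.9°, groundspeed=88.1 kt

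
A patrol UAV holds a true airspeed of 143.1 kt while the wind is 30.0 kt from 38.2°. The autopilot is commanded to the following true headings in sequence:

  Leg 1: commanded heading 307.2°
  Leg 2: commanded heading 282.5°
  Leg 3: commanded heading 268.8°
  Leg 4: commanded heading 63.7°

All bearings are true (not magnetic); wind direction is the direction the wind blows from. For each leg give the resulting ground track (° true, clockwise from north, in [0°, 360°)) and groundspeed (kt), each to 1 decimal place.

Leg 1: heading 307.2°; drift -11.8° → track 295.4°, groundspeed 146.7 kt
Leg 2: heading 282.5°; drift -9.8° → track 272.7°, groundspeed 158.4 kt
Leg 3: heading 268.8°; drift -8.1° → track 260.7°, groundspeed 163.8 kt
Leg 4: heading 63.7°; drift +6.4° → track 70.1°, groundspeed 116.7 kt

Leg 1: track=295.4°, groundspeed=146.7 kt
Leg 2: track=272.7°, groundspeed=158.4 kt
Leg 3: track=260.7°, groundspeed=163.8 kt
Leg 4: track=70.1°, groundspeed=116.7 kt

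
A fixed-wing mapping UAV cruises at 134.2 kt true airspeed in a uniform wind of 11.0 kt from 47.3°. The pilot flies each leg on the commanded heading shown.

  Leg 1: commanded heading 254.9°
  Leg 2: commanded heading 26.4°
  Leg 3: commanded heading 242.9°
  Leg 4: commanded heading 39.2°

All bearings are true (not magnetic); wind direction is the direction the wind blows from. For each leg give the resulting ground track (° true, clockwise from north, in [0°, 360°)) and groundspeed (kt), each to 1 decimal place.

Leg 1: heading 254.9°; drift -2.0° → track 252.9°, groundspeed 144.0 kt
Leg 2: heading 26.4°; drift -1.8° → track 24.6°, groundspeed 124.0 kt
Leg 3: heading 242.9°; drift -1.2° → track 241.7°, groundspeed 144.8 kt
Leg 4: heading 39.2°; drift -0.7° → track 38.5°, groundspeed 123.3 kt

Leg 1: track=252.9°, groundspeed=144.0 kt
Leg 2: track=24.6°, groundspeed=124.0 kt
Leg 3: track=241.7°, groundspeed=144.8 kt
Leg 4: track=38.5°, groundspeed=123.3 kt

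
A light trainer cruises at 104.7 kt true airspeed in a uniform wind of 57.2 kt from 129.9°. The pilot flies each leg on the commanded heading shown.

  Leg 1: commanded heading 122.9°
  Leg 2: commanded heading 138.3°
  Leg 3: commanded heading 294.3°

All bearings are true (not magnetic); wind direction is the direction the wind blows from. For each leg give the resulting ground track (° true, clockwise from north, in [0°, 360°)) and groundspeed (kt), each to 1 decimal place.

Leg 1: track=114.6°, groundspeed=48.4 kt
Leg 2: track=148.2°, groundspeed=48.8 kt
Leg 3: track=299.8°, groundspeed=160.5 kt

Leg 1: heading 122.9°; drift -8.3° → track 114.6°, groundspeed 48.4 kt
Leg 2: heading 138.3°; drift +9.9° → track 148.2°, groundspeed 48.8 kt
Leg 3: heading 294.3°; drift +5.5° → track 299.8°, groundspeed 160.5 kt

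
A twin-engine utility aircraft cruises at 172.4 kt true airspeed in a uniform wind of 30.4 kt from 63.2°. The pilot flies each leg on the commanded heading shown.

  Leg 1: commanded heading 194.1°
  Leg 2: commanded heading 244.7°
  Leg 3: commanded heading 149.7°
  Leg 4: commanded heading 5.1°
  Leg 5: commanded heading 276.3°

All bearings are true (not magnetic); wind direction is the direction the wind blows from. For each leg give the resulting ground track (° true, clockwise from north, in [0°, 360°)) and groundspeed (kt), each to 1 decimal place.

Leg 1: heading 194.1°; drift +6.8° → track 200.9°, groundspeed 193.7 kt
Leg 2: heading 244.7°; drift -0.2° → track 244.5°, groundspeed 202.8 kt
Leg 3: heading 149.7°; drift +10.1° → track 159.8°, groundspeed 173.2 kt
Leg 4: heading 5.1°; drift -9.4° → track 355.7°, groundspeed 158.5 kt
Leg 5: heading 276.3°; drift -4.8° → track 271.5°, groundspeed 198.6 kt

Leg 1: track=200.9°, groundspeed=193.7 kt
Leg 2: track=244.5°, groundspeed=202.8 kt
Leg 3: track=159.8°, groundspeed=173.2 kt
Leg 4: track=355.7°, groundspeed=158.5 kt
Leg 5: track=271.5°, groundspeed=198.6 kt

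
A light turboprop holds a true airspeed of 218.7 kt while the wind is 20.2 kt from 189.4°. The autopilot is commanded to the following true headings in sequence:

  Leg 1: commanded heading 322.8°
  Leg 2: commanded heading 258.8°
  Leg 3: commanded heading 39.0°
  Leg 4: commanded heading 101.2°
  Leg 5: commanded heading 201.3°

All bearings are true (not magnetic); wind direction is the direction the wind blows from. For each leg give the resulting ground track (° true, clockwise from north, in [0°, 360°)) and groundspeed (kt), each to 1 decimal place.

Leg 1: track=326.4°, groundspeed=233.0 kt
Leg 2: track=263.9°, groundspeed=212.4 kt
Leg 3: track=36.6°, groundspeed=236.5 kt
Leg 4: track=95.9°, groundspeed=219.0 kt
Leg 5: track=202.5°, groundspeed=199.0 kt

Leg 1: heading 322.8°; drift +3.6° → track 326.4°, groundspeed 233.0 kt
Leg 2: heading 258.8°; drift +5.1° → track 263.9°, groundspeed 212.4 kt
Leg 3: heading 39.0°; drift -2.4° → track 36.6°, groundspeed 236.5 kt
Leg 4: heading 101.2°; drift -5.3° → track 95.9°, groundspeed 219.0 kt
Leg 5: heading 201.3°; drift +1.2° → track 202.5°, groundspeed 199.0 kt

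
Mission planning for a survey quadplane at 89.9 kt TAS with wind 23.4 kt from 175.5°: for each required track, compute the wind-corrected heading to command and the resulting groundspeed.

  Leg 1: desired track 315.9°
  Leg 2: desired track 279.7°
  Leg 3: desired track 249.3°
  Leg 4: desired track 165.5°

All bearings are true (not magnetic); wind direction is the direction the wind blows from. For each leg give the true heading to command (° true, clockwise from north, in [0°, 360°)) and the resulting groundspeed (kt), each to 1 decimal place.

Leg 1: heading=306.3°, groundspeed=106.7 kt
Leg 2: heading=265.1°, groundspeed=92.7 kt
Leg 3: heading=234.8°, groundspeed=80.5 kt
Leg 4: heading=168.1°, groundspeed=66.8 kt

Leg 1: desired track 315.9°; wind correction -9.6° → command heading 306.3°, groundspeed 106.7 kt
Leg 2: desired track 279.7°; wind correction -14.6° → command heading 265.1°, groundspeed 92.7 kt
Leg 3: desired track 249.3°; wind correction -14.5° → command heading 234.8°, groundspeed 80.5 kt
Leg 4: desired track 165.5°; wind correction +2.6° → command heading 168.1°, groundspeed 66.8 kt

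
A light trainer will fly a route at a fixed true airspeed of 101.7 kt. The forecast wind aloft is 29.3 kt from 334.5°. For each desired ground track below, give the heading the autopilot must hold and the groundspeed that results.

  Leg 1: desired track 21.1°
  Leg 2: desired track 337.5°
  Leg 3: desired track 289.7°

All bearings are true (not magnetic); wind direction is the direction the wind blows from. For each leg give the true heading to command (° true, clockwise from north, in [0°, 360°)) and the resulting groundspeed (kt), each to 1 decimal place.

Leg 1: heading=9.0°, groundspeed=79.3 kt
Leg 2: heading=336.6°, groundspeed=72.4 kt
Leg 3: heading=301.4°, groundspeed=78.8 kt

Leg 1: desired track 21.1°; wind correction -12.1° → command heading 9.0°, groundspeed 79.3 kt
Leg 2: desired track 337.5°; wind correction -0.9° → command heading 336.6°, groundspeed 72.4 kt
Leg 3: desired track 289.7°; wind correction +11.7° → command heading 301.4°, groundspeed 78.8 kt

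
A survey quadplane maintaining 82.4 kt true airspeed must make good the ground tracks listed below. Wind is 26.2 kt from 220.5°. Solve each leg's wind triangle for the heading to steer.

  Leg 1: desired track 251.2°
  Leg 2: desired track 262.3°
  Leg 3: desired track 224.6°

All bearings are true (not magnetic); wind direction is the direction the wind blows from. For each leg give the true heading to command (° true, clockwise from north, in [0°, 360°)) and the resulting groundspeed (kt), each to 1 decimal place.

Leg 1: desired track 251.2°; wind correction -9.3° → command heading 241.9°, groundspeed 58.8 kt
Leg 2: desired track 262.3°; wind correction -12.2° → command heading 250.1°, groundspeed 61.0 kt
Leg 3: desired track 224.6°; wind correction -1.3° → command heading 223.3°, groundspeed 56.2 kt

Leg 1: heading=241.9°, groundspeed=58.8 kt
Leg 2: heading=250.1°, groundspeed=61.0 kt
Leg 3: heading=223.3°, groundspeed=56.2 kt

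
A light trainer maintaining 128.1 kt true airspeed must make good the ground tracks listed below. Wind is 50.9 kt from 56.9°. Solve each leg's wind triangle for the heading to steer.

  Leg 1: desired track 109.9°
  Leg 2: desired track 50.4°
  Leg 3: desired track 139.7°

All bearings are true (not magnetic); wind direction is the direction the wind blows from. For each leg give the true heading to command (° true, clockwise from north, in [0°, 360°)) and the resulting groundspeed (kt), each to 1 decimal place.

Leg 1: desired track 109.9°; wind correction -18.5° → command heading 91.4°, groundspeed 90.8 kt
Leg 2: desired track 50.4°; wind correction +2.6° → command heading 53.0°, groundspeed 77.4 kt
Leg 3: desired track 139.7°; wind correction -23.2° → command heading 116.5°, groundspeed 111.3 kt

Leg 1: heading=91.4°, groundspeed=90.8 kt
Leg 2: heading=53.0°, groundspeed=77.4 kt
Leg 3: heading=116.5°, groundspeed=111.3 kt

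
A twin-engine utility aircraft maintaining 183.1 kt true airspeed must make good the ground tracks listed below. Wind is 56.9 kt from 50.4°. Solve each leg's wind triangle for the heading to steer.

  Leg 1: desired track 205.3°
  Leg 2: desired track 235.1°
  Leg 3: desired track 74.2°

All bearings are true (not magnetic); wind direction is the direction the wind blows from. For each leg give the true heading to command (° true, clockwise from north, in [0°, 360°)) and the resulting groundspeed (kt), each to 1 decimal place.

Leg 1: heading=197.7°, groundspeed=233.0 kt
Leg 2: heading=236.6°, groundspeed=239.7 kt
Leg 3: heading=67.0°, groundspeed=129.6 kt

Leg 1: desired track 205.3°; wind correction -7.6° → command heading 197.7°, groundspeed 233.0 kt
Leg 2: desired track 235.1°; wind correction +1.5° → command heading 236.6°, groundspeed 239.7 kt
Leg 3: desired track 74.2°; wind correction -7.2° → command heading 67.0°, groundspeed 129.6 kt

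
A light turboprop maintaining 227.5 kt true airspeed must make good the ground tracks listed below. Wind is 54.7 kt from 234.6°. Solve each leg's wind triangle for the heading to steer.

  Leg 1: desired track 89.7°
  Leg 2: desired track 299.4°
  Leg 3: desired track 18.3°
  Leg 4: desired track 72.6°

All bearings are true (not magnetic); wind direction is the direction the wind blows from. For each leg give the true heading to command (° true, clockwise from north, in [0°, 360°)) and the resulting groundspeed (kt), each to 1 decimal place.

Leg 1: desired track 89.7°; wind correction +7.9° → command heading 97.6°, groundspeed 270.1 kt
Leg 2: desired track 299.4°; wind correction -12.6° → command heading 286.8°, groundspeed 198.8 kt
Leg 3: desired track 18.3°; wind correction -8.2° → command heading 10.1°, groundspeed 269.3 kt
Leg 4: desired track 72.6°; wind correction +4.3° → command heading 76.9°, groundspeed 278.9 kt

Leg 1: heading=97.6°, groundspeed=270.1 kt
Leg 2: heading=286.8°, groundspeed=198.8 kt
Leg 3: heading=10.1°, groundspeed=269.3 kt
Leg 4: heading=76.9°, groundspeed=278.9 kt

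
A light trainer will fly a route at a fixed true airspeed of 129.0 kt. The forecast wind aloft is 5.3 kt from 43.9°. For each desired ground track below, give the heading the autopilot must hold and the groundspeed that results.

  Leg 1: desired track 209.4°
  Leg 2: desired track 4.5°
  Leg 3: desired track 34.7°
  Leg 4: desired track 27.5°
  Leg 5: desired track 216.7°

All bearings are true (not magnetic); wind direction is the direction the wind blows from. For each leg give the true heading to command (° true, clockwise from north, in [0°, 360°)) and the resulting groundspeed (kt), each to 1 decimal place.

Leg 1: desired track 209.4°; wind correction -0.6° → command heading 208.8°, groundspeed 134.1 kt
Leg 2: desired track 4.5°; wind correction +1.5° → command heading 6.0°, groundspeed 124.9 kt
Leg 3: desired track 34.7°; wind correction +0.4° → command heading 35.1°, groundspeed 123.8 kt
Leg 4: desired track 27.5°; wind correction +0.7° → command heading 28.2°, groundspeed 123.9 kt
Leg 5: desired track 216.7°; wind correction -0.3° → command heading 216.4°, groundspeed 134.3 kt

Leg 1: heading=208.8°, groundspeed=134.1 kt
Leg 2: heading=6.0°, groundspeed=124.9 kt
Leg 3: heading=35.1°, groundspeed=123.8 kt
Leg 4: heading=28.2°, groundspeed=123.9 kt
Leg 5: heading=216.4°, groundspeed=134.3 kt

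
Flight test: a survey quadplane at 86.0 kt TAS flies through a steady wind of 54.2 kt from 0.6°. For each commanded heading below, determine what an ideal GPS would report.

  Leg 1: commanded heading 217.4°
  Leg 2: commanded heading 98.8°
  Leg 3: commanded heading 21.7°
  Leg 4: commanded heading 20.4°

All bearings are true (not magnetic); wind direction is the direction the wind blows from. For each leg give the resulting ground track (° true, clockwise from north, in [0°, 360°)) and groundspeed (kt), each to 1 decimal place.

Leg 1: track=203.3°, groundspeed=133.4 kt
Leg 2: track=128.6°, groundspeed=108.0 kt
Leg 3: track=50.5°, groundspeed=40.5 kt
Leg 4: track=48.1°, groundspeed=39.5 kt

Leg 1: heading 217.4°; drift -14.1° → track 203.3°, groundspeed 133.4 kt
Leg 2: heading 98.8°; drift +29.8° → track 128.6°, groundspeed 108.0 kt
Leg 3: heading 21.7°; drift +28.8° → track 50.5°, groundspeed 40.5 kt
Leg 4: heading 20.4°; drift +27.7° → track 48.1°, groundspeed 39.5 kt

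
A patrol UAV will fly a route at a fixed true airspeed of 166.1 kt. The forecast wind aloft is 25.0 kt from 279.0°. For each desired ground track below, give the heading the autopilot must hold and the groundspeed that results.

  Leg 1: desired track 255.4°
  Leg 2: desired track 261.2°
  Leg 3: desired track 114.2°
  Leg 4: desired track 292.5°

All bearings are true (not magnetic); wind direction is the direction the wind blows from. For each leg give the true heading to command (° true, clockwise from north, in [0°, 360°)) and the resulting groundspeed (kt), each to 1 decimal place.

Leg 1: desired track 255.4°; wind correction +3.5° → command heading 258.9°, groundspeed 142.9 kt
Leg 2: desired track 261.2°; wind correction +2.6° → command heading 263.8°, groundspeed 142.1 kt
Leg 3: desired track 114.2°; wind correction +2.3° → command heading 116.5°, groundspeed 190.1 kt
Leg 4: desired track 292.5°; wind correction -2.0° → command heading 290.5°, groundspeed 141.7 kt

Leg 1: heading=258.9°, groundspeed=142.9 kt
Leg 2: heading=263.8°, groundspeed=142.1 kt
Leg 3: heading=116.5°, groundspeed=190.1 kt
Leg 4: heading=290.5°, groundspeed=141.7 kt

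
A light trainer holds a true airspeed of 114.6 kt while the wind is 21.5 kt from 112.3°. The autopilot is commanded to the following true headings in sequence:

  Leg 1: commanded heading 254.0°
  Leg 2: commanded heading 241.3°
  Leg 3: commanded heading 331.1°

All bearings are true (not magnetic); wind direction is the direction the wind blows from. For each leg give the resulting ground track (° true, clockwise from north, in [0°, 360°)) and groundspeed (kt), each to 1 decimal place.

Leg 1: heading 254.0°; drift +5.8° → track 259.8°, groundspeed 132.1 kt
Leg 2: heading 241.3°; drift +7.4° → track 248.7°, groundspeed 129.2 kt
Leg 3: heading 331.1°; drift -5.9° → track 325.2°, groundspeed 132.0 kt

Leg 1: track=259.8°, groundspeed=132.1 kt
Leg 2: track=248.7°, groundspeed=129.2 kt
Leg 3: track=325.2°, groundspeed=132.0 kt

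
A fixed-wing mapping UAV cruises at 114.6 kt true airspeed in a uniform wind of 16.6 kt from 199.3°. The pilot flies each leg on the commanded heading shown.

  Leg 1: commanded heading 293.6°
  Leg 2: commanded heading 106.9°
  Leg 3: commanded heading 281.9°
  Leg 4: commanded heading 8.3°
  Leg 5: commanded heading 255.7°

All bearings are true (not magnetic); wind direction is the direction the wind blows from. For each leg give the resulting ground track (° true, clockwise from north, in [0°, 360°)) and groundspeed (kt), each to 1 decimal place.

Leg 1: heading 293.6°; drift +8.1° → track 301.7°, groundspeed 117.0 kt
Leg 2: heading 106.9°; drift -8.2° → track 98.7°, groundspeed 116.5 kt
Leg 3: heading 281.9°; drift +8.3° → track 290.2°, groundspeed 113.7 kt
Leg 4: heading 8.3°; drift +1.4° → track 9.7°, groundspeed 130.9 kt
Leg 5: heading 255.7°; drift +7.5° → track 263.2°, groundspeed 106.3 kt

Leg 1: track=301.7°, groundspeed=117.0 kt
Leg 2: track=98.7°, groundspeed=116.5 kt
Leg 3: track=290.2°, groundspeed=113.7 kt
Leg 4: track=9.7°, groundspeed=130.9 kt
Leg 5: track=263.2°, groundspeed=106.3 kt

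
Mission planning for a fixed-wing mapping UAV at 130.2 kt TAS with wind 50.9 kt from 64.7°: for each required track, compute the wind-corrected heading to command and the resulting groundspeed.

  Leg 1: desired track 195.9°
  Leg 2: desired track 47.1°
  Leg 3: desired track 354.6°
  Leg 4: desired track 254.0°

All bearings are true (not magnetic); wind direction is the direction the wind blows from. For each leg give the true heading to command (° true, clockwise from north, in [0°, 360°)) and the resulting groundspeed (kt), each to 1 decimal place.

Leg 1: desired track 195.9°; wind correction -17.1° → command heading 178.8°, groundspeed 158.0 kt
Leg 2: desired track 47.1°; wind correction +6.8° → command heading 53.9°, groundspeed 80.8 kt
Leg 3: desired track 354.6°; wind correction +21.6° → command heading 16.2°, groundspeed 103.8 kt
Leg 4: desired track 254.0°; wind correction +3.6° → command heading 257.6°, groundspeed 180.2 kt

Leg 1: heading=178.8°, groundspeed=158.0 kt
Leg 2: heading=53.9°, groundspeed=80.8 kt
Leg 3: heading=16.2°, groundspeed=103.8 kt
Leg 4: heading=257.6°, groundspeed=180.2 kt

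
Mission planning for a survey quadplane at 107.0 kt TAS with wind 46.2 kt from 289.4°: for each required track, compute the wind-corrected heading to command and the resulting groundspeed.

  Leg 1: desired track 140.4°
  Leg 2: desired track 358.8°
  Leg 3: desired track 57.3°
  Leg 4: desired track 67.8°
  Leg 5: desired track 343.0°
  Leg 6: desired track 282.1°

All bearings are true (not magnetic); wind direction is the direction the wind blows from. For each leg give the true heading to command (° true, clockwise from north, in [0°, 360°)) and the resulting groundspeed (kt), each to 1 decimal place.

Leg 1: heading=153.2°, groundspeed=143.9 kt
Leg 2: heading=335.0°, groundspeed=81.6 kt
Leg 3: heading=37.4°, groundspeed=129.0 kt
Leg 4: heading=51.1°, groundspeed=137.1 kt
Leg 5: heading=322.7°, groundspeed=72.9 kt
Leg 6: heading=285.2°, groundspeed=61.0 kt

Leg 1: desired track 140.4°; wind correction +12.8° → command heading 153.2°, groundspeed 143.9 kt
Leg 2: desired track 358.8°; wind correction -23.8° → command heading 335.0°, groundspeed 81.6 kt
Leg 3: desired track 57.3°; wind correction -19.9° → command heading 37.4°, groundspeed 129.0 kt
Leg 4: desired track 67.8°; wind correction -16.7° → command heading 51.1°, groundspeed 137.1 kt
Leg 5: desired track 343.0°; wind correction -20.3° → command heading 322.7°, groundspeed 72.9 kt
Leg 6: desired track 282.1°; wind correction +3.1° → command heading 285.2°, groundspeed 61.0 kt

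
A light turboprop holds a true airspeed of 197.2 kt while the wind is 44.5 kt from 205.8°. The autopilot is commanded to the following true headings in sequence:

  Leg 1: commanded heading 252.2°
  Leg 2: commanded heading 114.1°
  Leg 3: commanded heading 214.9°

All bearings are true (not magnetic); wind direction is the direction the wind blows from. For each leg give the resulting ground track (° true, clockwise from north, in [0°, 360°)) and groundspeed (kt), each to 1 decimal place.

Leg 1: track=263.2°, groundspeed=169.6 kt
Leg 2: track=101.5°, groundspeed=203.4 kt
Leg 3: track=217.5°, groundspeed=153.4 kt

Leg 1: heading 252.2°; drift +11.0° → track 263.2°, groundspeed 169.6 kt
Leg 2: heading 114.1°; drift -12.6° → track 101.5°, groundspeed 203.4 kt
Leg 3: heading 214.9°; drift +2.6° → track 217.5°, groundspeed 153.4 kt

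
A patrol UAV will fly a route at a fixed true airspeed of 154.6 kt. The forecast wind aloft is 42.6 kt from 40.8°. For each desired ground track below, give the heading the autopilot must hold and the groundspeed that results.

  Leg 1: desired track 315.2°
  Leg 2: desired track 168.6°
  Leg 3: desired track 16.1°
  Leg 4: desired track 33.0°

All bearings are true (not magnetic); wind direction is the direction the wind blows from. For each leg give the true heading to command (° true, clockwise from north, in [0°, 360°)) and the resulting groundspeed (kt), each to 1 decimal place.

Leg 1: desired track 315.2°; wind correction +15.9° → command heading 331.1°, groundspeed 145.4 kt
Leg 2: desired track 168.6°; wind correction -12.6° → command heading 156.0°, groundspeed 177.0 kt
Leg 3: desired track 16.1°; wind correction +6.6° → command heading 22.7°, groundspeed 114.9 kt
Leg 4: desired track 33.0°; wind correction +2.1° → command heading 35.1°, groundspeed 112.3 kt

Leg 1: heading=331.1°, groundspeed=145.4 kt
Leg 2: heading=156.0°, groundspeed=177.0 kt
Leg 3: heading=22.7°, groundspeed=114.9 kt
Leg 4: heading=35.1°, groundspeed=112.3 kt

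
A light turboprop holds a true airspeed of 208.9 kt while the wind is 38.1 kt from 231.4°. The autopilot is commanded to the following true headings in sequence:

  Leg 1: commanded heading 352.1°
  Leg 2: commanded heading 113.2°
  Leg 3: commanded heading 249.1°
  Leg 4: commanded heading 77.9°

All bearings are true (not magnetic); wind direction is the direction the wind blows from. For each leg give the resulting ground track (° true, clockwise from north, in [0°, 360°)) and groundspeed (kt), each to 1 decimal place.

Leg 1: heading 352.1°; drift +8.2° → track 0.3°, groundspeed 230.7 kt
Leg 2: heading 113.2°; drift -8.4° → track 104.8°, groundspeed 229.4 kt
Leg 3: heading 249.1°; drift +3.8° → track 252.9°, groundspeed 173.0 kt
Leg 4: heading 77.9°; drift -4.0° → track 73.9°, groundspeed 243.6 kt

Leg 1: track=0.3°, groundspeed=230.7 kt
Leg 2: track=104.8°, groundspeed=229.4 kt
Leg 3: track=252.9°, groundspeed=173.0 kt
Leg 4: track=73.9°, groundspeed=243.6 kt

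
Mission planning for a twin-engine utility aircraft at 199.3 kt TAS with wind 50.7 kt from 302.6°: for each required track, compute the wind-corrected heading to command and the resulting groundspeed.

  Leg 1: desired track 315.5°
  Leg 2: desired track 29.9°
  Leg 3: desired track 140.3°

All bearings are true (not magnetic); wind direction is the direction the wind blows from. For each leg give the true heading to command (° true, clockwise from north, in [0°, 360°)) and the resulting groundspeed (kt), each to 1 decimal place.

Leg 1: heading=312.2°, groundspeed=149.6 kt
Leg 2: heading=15.2°, groundspeed=190.4 kt
Leg 3: heading=144.7°, groundspeed=247.0 kt

Leg 1: desired track 315.5°; wind correction -3.3° → command heading 312.2°, groundspeed 149.6 kt
Leg 2: desired track 29.9°; wind correction -14.7° → command heading 15.2°, groundspeed 190.4 kt
Leg 3: desired track 140.3°; wind correction +4.4° → command heading 144.7°, groundspeed 247.0 kt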